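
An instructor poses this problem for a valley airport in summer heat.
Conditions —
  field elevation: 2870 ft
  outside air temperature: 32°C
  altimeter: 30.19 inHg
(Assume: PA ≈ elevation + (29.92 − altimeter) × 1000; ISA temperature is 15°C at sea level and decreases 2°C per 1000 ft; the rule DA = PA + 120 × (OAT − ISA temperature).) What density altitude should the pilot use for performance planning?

5264 ft

Pressure altitude = 2870 + (29.92 − 30.19) × 1000 = 2870 + (-270) = 2600 ft.
ISA temperature at 2600 ft = 15 − 2 × (2600/1000) = 9.8°C.
ISA deviation = 32 − 9.8 = +22.2°C.
Density altitude = 2600 + 120 × (22.2) = 5264 ft.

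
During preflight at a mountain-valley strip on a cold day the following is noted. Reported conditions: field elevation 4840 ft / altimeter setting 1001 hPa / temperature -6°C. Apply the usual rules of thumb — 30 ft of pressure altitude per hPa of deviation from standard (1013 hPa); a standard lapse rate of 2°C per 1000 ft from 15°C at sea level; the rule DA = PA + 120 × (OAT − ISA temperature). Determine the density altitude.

Pressure altitude = 4840 + (1013 − 1001) × 30 = 4840 + (+360) = 5200 ft.
ISA temperature at 5200 ft = 15 − 2 × (5200/1000) = 4.6°C.
ISA deviation = -6 − 4.6 = -10.6°C.
Density altitude = 5200 + 120 × (-10.6) = 3928 ft.

3928 ft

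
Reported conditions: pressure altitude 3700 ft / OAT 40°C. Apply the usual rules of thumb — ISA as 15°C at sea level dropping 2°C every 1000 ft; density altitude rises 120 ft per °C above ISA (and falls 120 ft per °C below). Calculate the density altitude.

7588 ft

ISA temperature at 3700 ft = 15 − 2 × (3700/1000) = 7.6°C.
ISA deviation = 40 − 7.6 = +32.4°C.
Density altitude = 3700 + 120 × (32.4) = 3700 + (+3888) = 7588 ft.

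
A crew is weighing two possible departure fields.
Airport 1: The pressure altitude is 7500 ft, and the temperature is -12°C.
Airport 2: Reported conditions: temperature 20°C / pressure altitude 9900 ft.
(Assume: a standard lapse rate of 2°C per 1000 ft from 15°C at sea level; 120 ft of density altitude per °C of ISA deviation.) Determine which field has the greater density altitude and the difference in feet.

Airport 2 by 6816 ft

Airport 1: ISA temp = 0°C, deviation -12°C, DA = 7500 + 120 × (-12) = 6060 ft.
Airport 2: ISA temp = -4.8°C, deviation +24.8°C, DA = 9900 + 120 × 24.8 = 12876 ft.
Airport 2 is higher by 12876 − 6060 = 6816 ft.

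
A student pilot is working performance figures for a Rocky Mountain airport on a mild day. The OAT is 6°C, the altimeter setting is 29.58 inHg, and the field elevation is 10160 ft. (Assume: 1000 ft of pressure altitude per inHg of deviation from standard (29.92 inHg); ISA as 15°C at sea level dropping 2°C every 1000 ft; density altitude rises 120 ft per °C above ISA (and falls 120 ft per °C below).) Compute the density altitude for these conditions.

Pressure altitude = 10160 + (29.92 − 29.58) × 1000 = 10160 + (+340) = 10500 ft.
ISA temperature at 10500 ft = 15 − 2 × (10500/1000) = -6°C.
ISA deviation = 6 − (-6) = +12°C.
Density altitude = 10500 + 120 × (12) = 11940 ft.

11940 ft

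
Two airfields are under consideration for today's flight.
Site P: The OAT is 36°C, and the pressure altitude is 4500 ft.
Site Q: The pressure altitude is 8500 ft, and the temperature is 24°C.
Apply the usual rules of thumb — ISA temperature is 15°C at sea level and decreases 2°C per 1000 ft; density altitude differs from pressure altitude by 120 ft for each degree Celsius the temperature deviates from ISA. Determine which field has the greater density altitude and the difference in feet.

Site P: ISA temp = 6°C, deviation +30°C, DA = 4500 + 120 × 30 = 8100 ft.
Site Q: ISA temp = -2°C, deviation +26°C, DA = 8500 + 120 × 26 = 11620 ft.
Site Q is higher by 11620 − 8100 = 3520 ft.

Site Q by 3520 ft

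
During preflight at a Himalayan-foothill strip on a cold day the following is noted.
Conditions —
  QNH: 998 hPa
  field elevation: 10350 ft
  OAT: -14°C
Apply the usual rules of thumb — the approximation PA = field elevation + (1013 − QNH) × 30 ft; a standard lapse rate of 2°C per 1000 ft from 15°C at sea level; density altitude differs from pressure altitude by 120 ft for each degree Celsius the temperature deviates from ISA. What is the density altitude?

9912 ft

Pressure altitude = 10350 + (1013 − 998) × 30 = 10350 + (+450) = 10800 ft.
ISA temperature at 10800 ft = 15 − 2 × (10800/1000) = -6.6°C.
ISA deviation = -14 − (-6.6) = -7.4°C.
Density altitude = 10800 + 120 × (-7.4) = 9912 ft.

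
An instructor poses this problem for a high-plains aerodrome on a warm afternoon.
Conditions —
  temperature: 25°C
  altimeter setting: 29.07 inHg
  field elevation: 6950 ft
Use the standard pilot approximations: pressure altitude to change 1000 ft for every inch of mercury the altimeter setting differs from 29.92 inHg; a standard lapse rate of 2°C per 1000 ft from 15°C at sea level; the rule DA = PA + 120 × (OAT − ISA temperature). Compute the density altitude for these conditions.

Pressure altitude = 6950 + (29.92 − 29.07) × 1000 = 6950 + (+850) = 7800 ft.
ISA temperature at 7800 ft = 15 − 2 × (7800/1000) = -0.6°C.
ISA deviation = 25 − (-0.6) = +25.6°C.
Density altitude = 7800 + 120 × (25.6) = 10872 ft.

10872 ft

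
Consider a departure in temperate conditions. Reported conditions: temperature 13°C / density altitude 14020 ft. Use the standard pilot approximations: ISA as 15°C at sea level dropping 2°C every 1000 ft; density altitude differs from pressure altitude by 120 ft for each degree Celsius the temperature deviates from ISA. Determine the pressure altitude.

DA = PA + 120 × (OAT − (15 − 2·PA/1000)) = PA + 120·OAT − 1800 + 0.24·PA = 1.24·PA + 120·OAT − 1800.
So 1.24·PA = 14020 − 120 × 13 + 1800 = 14260.
PA = 14260 / 1.24 = 11500 ft.

11500 ft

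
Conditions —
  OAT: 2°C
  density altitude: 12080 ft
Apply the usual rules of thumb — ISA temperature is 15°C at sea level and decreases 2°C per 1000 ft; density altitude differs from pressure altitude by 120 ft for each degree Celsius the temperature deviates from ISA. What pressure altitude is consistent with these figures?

DA = PA + 120 × (OAT − (15 − 2·PA/1000)) = PA + 120·OAT − 1800 + 0.24·PA = 1.24·PA + 120·OAT − 1800.
So 1.24·PA = 12080 − 120 × 2 + 1800 = 13640.
PA = 13640 / 1.24 = 11000 ft.

11000 ft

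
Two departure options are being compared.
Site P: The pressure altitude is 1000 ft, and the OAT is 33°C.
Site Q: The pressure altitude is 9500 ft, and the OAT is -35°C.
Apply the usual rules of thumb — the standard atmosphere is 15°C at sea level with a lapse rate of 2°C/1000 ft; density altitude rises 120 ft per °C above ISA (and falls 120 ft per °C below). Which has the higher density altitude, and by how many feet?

Site P: ISA temp = 13°C, deviation +20°C, DA = 1000 + 120 × 20 = 3400 ft.
Site Q: ISA temp = -4°C, deviation -31°C, DA = 9500 + 120 × (-31) = 5780 ft.
Site Q is higher by 5780 − 3400 = 2380 ft.

Site Q by 2380 ft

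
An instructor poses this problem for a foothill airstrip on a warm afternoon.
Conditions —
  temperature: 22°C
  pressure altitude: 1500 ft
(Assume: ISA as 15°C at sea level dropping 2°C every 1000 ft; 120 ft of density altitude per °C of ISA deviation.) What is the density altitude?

2700 ft

ISA temperature at 1500 ft = 15 − 2 × (1500/1000) = 12°C.
ISA deviation = 22 − 12 = +10°C.
Density altitude = 1500 + 120 × (10) = 1500 + (+1200) = 2700 ft.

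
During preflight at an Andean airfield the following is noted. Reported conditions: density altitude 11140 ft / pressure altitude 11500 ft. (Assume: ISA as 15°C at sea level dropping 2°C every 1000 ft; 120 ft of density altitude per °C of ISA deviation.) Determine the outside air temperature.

-11°C

Density altitude − pressure altitude = 11140 − 11500 = -360 ft.
At 120 ft/°C that is an ISA deviation of -360/120 = -3°C.
ISA temperature at 11500 ft = 15 − 2 × (11500/1000) = -8°C.
OAT = ISA + deviation = -8 + (-3) = -11°C.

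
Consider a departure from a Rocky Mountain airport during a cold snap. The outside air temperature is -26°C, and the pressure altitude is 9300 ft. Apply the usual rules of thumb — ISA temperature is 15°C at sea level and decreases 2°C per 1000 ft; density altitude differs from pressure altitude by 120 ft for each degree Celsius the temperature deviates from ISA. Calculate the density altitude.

ISA temperature at 9300 ft = 15 − 2 × (9300/1000) = -3.6°C.
ISA deviation = -26 − (-3.6) = -22.4°C.
Density altitude = 9300 + 120 × (-22.4) = 9300 + (-2688) = 6612 ft.

6612 ft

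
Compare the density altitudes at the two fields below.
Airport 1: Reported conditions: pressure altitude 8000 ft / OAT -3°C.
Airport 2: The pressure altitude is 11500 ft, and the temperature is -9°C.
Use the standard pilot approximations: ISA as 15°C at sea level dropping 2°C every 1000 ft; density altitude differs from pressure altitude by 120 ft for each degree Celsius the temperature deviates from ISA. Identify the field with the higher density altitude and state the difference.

Airport 1: ISA temp = -1°C, deviation -2°C, DA = 8000 + 120 × (-2) = 7760 ft.
Airport 2: ISA temp = -8°C, deviation -1°C, DA = 11500 + 120 × (-1) = 11380 ft.
Airport 2 is higher by 11380 − 7760 = 3620 ft.

Airport 2 by 3620 ft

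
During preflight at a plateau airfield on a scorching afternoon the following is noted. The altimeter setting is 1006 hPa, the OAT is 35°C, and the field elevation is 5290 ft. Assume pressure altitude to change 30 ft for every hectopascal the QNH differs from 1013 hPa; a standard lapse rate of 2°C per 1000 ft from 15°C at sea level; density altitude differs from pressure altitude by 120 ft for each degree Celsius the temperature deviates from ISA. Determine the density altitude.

Pressure altitude = 5290 + (1013 − 1006) × 30 = 5290 + (+210) = 5500 ft.
ISA temperature at 5500 ft = 15 − 2 × (5500/1000) = 4°C.
ISA deviation = 35 − 4 = +31°C.
Density altitude = 5500 + 120 × (31) = 9220 ft.

9220 ft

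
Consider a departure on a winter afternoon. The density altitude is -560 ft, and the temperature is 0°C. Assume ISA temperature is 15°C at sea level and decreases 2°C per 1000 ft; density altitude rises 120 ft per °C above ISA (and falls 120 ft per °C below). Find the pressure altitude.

DA = PA + 120 × (OAT − (15 − 2·PA/1000)) = PA + 120·OAT − 1800 + 0.24·PA = 1.24·PA + 120·OAT − 1800.
So 1.24·PA = -560 − 120 × 0 + 1800 = 1240.
PA = 1240 / 1.24 = 1000 ft.

1000 ft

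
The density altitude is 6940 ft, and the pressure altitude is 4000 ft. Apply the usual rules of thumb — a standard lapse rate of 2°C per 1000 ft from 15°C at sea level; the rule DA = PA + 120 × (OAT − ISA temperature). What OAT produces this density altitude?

31.5°C

Density altitude − pressure altitude = 6940 − 4000 = +2940 ft.
At 120 ft/°C that is an ISA deviation of 2940/120 = +24.5°C.
ISA temperature at 4000 ft = 15 − 2 × (4000/1000) = 7°C.
OAT = ISA + deviation = 7 + (+24.5) = 31.5°C.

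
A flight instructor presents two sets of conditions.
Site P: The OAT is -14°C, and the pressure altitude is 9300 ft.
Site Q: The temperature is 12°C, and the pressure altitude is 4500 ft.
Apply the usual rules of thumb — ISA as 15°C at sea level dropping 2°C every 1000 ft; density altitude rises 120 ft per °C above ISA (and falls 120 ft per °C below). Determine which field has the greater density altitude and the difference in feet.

Site P: ISA temp = -3.6°C, deviation -10.4°C, DA = 9300 + 120 × (-10.4) = 8052 ft.
Site Q: ISA temp = 6°C, deviation +6°C, DA = 4500 + 120 × 6 = 5220 ft.
Site P is higher by 8052 − 5220 = 2832 ft.

Site P by 2832 ft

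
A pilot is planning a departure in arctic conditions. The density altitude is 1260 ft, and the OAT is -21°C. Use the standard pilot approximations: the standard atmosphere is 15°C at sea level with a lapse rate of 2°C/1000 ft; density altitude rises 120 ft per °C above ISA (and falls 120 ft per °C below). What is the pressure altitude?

DA = PA + 120 × (OAT − (15 − 2·PA/1000)) = PA + 120·OAT − 1800 + 0.24·PA = 1.24·PA + 120·OAT − 1800.
So 1.24·PA = 1260 − 120 × (-21) + 1800 = 5580.
PA = 5580 / 1.24 = 4500 ft.

4500 ft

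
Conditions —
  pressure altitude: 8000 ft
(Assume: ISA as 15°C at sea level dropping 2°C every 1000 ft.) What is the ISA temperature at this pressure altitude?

-1°C

ISA temperature = 15 − 2 × (8000/1000) = 15 − 16 = -1°C.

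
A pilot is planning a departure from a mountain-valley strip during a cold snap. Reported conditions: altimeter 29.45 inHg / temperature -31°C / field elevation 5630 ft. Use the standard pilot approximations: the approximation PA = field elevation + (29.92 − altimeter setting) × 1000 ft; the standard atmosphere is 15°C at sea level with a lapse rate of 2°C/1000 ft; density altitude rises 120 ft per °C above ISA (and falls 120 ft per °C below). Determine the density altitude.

2044 ft

Pressure altitude = 5630 + (29.92 − 29.45) × 1000 = 5630 + (+470) = 6100 ft.
ISA temperature at 6100 ft = 15 − 2 × (6100/1000) = 2.8°C.
ISA deviation = -31 − 2.8 = -33.8°C.
Density altitude = 6100 + 120 × (-33.8) = 2044 ft.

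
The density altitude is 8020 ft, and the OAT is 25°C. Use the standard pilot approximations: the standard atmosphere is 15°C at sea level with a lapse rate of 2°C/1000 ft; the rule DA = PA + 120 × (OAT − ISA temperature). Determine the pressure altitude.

DA = PA + 120 × (OAT − (15 − 2·PA/1000)) = PA + 120·OAT − 1800 + 0.24·PA = 1.24·PA + 120·OAT − 1800.
So 1.24·PA = 8020 − 120 × 25 + 1800 = 6820.
PA = 6820 / 1.24 = 5500 ft.

5500 ft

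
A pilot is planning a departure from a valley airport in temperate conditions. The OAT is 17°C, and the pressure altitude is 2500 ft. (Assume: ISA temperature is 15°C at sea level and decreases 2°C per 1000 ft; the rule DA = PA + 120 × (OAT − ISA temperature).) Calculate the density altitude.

ISA temperature at 2500 ft = 15 − 2 × (2500/1000) = 10°C.
ISA deviation = 17 − 10 = +7°C.
Density altitude = 2500 + 120 × (7) = 2500 + (+840) = 3340 ft.

3340 ft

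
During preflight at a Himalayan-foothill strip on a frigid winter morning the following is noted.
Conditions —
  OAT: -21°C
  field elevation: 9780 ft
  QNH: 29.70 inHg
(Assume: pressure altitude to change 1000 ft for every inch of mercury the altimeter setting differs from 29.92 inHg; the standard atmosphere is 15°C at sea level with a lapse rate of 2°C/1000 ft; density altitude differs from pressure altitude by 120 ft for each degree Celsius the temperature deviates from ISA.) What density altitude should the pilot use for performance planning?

Pressure altitude = 9780 + (29.92 − 29.70) × 1000 = 9780 + (+220) = 10000 ft.
ISA temperature at 10000 ft = 15 − 2 × (10000/1000) = -5°C.
ISA deviation = -21 − (-5) = -16°C.
Density altitude = 10000 + 120 × (-16) = 8080 ft.

8080 ft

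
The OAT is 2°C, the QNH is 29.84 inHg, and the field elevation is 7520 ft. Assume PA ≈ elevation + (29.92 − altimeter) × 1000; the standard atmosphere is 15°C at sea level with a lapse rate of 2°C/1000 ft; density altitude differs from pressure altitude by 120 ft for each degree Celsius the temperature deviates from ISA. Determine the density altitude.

Pressure altitude = 7520 + (29.92 − 29.84) × 1000 = 7520 + (+80) = 7600 ft.
ISA temperature at 7600 ft = 15 − 2 × (7600/1000) = -0.2°C.
ISA deviation = 2 − (-0.2) = +2.2°C.
Density altitude = 7600 + 120 × (2.2) = 7864 ft.

7864 ft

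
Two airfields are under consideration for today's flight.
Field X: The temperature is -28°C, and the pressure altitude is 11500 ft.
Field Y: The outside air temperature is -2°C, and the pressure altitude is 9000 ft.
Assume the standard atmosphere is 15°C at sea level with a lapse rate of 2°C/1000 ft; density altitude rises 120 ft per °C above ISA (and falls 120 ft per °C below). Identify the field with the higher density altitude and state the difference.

Field Y by 20 ft

Field X: ISA temp = -8°C, deviation -20°C, DA = 11500 + 120 × (-20) = 9100 ft.
Field Y: ISA temp = -3°C, deviation +1°C, DA = 9000 + 120 × 1 = 9120 ft.
Field Y is higher by 9120 − 9100 = 20 ft.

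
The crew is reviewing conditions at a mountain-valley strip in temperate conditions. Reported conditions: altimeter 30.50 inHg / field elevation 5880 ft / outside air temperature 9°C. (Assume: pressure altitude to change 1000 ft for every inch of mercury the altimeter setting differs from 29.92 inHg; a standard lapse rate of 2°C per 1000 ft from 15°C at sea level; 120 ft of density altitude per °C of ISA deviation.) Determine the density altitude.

5852 ft

Pressure altitude = 5880 + (29.92 − 30.50) × 1000 = 5880 + (-580) = 5300 ft.
ISA temperature at 5300 ft = 15 − 2 × (5300/1000) = 4.4°C.
ISA deviation = 9 − 4.4 = +4.6°C.
Density altitude = 5300 + 120 × (4.6) = 5852 ft.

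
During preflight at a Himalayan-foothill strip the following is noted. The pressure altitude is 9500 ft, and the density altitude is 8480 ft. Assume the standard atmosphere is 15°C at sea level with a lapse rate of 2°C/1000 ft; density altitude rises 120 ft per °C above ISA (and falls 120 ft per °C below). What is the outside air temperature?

-12.5°C

Density altitude − pressure altitude = 8480 − 9500 = -1020 ft.
At 120 ft/°C that is an ISA deviation of -1020/120 = -8.5°C.
ISA temperature at 9500 ft = 15 − 2 × (9500/1000) = -4°C.
OAT = ISA + deviation = -4 + (-8.5) = -12.5°C.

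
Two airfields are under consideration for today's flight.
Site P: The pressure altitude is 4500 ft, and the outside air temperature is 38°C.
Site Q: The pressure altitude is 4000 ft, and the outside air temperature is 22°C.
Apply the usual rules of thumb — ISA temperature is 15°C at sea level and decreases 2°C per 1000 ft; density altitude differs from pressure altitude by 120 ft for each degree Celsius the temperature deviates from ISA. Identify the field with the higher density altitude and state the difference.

Site P: ISA temp = 6°C, deviation +32°C, DA = 4500 + 120 × 32 = 8340 ft.
Site Q: ISA temp = 7°C, deviation +15°C, DA = 4000 + 120 × 15 = 5800 ft.
Site P is higher by 8340 − 5800 = 2540 ft.

Site P by 2540 ft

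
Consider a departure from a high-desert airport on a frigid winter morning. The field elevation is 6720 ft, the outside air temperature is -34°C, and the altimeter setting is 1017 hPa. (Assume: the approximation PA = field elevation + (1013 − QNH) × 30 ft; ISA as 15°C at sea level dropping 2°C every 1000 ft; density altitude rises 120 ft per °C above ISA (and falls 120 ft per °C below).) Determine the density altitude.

2304 ft

Pressure altitude = 6720 + (1013 − 1017) × 30 = 6720 + (-120) = 6600 ft.
ISA temperature at 6600 ft = 15 − 2 × (6600/1000) = 1.8°C.
ISA deviation = -34 − 1.8 = -35.8°C.
Density altitude = 6600 + 120 × (-35.8) = 2304 ft.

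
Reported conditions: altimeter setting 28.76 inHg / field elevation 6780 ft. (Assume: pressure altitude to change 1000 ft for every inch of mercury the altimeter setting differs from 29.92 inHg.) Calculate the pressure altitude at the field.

7940 ft

Pressure correction = (29.92 − 28.76) × 1000 = +1160 ft.
Pressure altitude = 6780 + (+1160) = 7940 ft.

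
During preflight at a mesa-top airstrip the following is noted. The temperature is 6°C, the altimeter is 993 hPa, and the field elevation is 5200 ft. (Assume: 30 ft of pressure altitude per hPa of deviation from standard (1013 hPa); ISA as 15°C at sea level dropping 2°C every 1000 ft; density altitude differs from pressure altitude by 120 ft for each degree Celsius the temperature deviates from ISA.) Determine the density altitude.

6112 ft

Pressure altitude = 5200 + (1013 − 993) × 30 = 5200 + (+600) = 5800 ft.
ISA temperature at 5800 ft = 15 − 2 × (5800/1000) = 3.4°C.
ISA deviation = 6 − 3.4 = +2.6°C.
Density altitude = 5800 + 120 × (2.6) = 6112 ft.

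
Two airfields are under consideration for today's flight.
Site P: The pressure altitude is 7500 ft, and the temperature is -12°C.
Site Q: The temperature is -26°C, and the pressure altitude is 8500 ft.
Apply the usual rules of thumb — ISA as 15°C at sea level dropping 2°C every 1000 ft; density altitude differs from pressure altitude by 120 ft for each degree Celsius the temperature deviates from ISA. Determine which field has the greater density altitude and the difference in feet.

Site P: ISA temp = 0°C, deviation -12°C, DA = 7500 + 120 × (-12) = 6060 ft.
Site Q: ISA temp = -2°C, deviation -24°C, DA = 8500 + 120 × (-24) = 5620 ft.
Site P is higher by 6060 − 5620 = 440 ft.

Site P by 440 ft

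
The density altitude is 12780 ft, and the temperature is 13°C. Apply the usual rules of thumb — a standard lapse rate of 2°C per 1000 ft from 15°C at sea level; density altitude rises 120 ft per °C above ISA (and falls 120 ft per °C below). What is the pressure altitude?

10500 ft

DA = PA + 120 × (OAT − (15 − 2·PA/1000)) = PA + 120·OAT − 1800 + 0.24·PA = 1.24·PA + 120·OAT − 1800.
So 1.24·PA = 12780 − 120 × 13 + 1800 = 13020.
PA = 13020 / 1.24 = 10500 ft.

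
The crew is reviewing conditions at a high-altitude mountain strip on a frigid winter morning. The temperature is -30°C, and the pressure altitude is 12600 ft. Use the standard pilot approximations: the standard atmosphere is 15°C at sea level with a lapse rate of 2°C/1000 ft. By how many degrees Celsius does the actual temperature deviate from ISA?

ISA temperature at 12600 ft = 15 − 2 × (12600/1000) = -10.2°C.
Deviation = OAT − ISA = -30 − (-10.2) = -19.8°C.

ISA-19.8°C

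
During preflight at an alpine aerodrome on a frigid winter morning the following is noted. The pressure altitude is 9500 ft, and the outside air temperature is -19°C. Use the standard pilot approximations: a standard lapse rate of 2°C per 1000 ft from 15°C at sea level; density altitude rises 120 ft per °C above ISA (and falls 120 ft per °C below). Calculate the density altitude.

ISA temperature at 9500 ft = 15 − 2 × (9500/1000) = -4°C.
ISA deviation = -19 − (-4) = -15°C.
Density altitude = 9500 + 120 × (-15) = 9500 + (-1800) = 7700 ft.

7700 ft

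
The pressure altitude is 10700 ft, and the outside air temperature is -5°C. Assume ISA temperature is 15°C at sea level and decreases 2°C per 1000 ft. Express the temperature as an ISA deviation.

ISA+1.4°C

ISA temperature at 10700 ft = 15 − 2 × (10700/1000) = -6.4°C.
Deviation = OAT − ISA = -5 − (-6.4) = +1.4°C.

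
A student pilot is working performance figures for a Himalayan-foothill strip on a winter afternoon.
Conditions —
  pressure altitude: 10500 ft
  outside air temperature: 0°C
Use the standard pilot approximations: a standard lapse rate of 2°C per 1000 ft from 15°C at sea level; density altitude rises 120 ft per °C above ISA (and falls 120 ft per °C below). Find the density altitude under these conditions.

ISA temperature at 10500 ft = 15 − 2 × (10500/1000) = -6°C.
ISA deviation = 0 − (-6) = +6°C.
Density altitude = 10500 + 120 × (6) = 10500 + (+720) = 11220 ft.

11220 ft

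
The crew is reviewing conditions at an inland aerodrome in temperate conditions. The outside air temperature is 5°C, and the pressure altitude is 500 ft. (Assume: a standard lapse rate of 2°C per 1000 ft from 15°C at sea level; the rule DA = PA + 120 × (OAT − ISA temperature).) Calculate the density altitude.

-580 ft

ISA temperature at 500 ft = 15 − 2 × (500/1000) = 14°C.
ISA deviation = 5 − 14 = -9°C.
Density altitude = 500 + 120 × (-9) = 500 + (-1080) = -580 ft.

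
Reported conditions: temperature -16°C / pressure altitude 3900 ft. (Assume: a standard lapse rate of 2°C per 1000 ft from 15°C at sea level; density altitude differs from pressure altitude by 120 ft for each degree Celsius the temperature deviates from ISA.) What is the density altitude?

1116 ft

ISA temperature at 3900 ft = 15 − 2 × (3900/1000) = 7.2°C.
ISA deviation = -16 − 7.2 = -23.2°C.
Density altitude = 3900 + 120 × (-23.2) = 3900 + (-2784) = 1116 ft.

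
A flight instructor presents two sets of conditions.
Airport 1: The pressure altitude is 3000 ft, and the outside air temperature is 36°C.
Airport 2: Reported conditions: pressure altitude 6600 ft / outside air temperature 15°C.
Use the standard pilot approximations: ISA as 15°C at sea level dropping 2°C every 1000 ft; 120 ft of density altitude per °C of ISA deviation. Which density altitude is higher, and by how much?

Airport 1: ISA temp = 9°C, deviation +27°C, DA = 3000 + 120 × 27 = 6240 ft.
Airport 2: ISA temp = 1.8°C, deviation +13.2°C, DA = 6600 + 120 × 13.2 = 8184 ft.
Airport 2 is higher by 8184 − 6240 = 1944 ft.

Airport 2 by 1944 ft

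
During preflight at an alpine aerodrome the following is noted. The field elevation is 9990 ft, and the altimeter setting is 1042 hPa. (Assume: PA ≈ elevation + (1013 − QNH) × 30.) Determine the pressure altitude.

Pressure correction = (1013 − 1042) × 30 = -870 ft.
Pressure altitude = 9990 + (-870) = 9120 ft.

9120 ft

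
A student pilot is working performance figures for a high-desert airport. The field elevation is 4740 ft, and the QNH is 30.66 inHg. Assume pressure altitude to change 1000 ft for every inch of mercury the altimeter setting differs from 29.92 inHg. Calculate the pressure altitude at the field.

Pressure correction = (29.92 − 30.66) × 1000 = -740 ft.
Pressure altitude = 4740 + (-740) = 4000 ft.

4000 ft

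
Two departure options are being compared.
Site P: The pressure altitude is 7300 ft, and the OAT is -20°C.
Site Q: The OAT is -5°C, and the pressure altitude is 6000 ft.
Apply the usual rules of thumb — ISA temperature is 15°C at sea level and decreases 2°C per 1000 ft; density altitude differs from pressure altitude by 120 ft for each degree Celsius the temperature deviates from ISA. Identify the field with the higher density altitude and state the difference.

Site Q by 188 ft

Site P: ISA temp = 0.4°C, deviation -20.4°C, DA = 7300 + 120 × (-20.4) = 4852 ft.
Site Q: ISA temp = 3°C, deviation -8°C, DA = 6000 + 120 × (-8) = 5040 ft.
Site Q is higher by 5040 − 4852 = 188 ft.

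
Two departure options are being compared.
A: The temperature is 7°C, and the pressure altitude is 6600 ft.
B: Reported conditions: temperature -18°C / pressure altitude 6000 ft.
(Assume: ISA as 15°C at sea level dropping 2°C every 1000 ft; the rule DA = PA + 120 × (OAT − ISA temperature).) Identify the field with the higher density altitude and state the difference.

A: ISA temp = 1.8°C, deviation +5.2°C, DA = 6600 + 120 × 5.2 = 7224 ft.
B: ISA temp = 3°C, deviation -21°C, DA = 6000 + 120 × (-21) = 3480 ft.
A is higher by 7224 − 3480 = 3744 ft.

A by 3744 ft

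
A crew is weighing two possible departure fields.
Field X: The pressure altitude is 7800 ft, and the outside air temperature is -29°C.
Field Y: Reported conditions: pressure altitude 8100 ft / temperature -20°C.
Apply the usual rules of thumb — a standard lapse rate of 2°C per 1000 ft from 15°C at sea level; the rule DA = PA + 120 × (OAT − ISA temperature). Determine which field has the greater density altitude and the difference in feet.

Field Y by 1452 ft

Field X: ISA temp = -0.6°C, deviation -28.4°C, DA = 7800 + 120 × (-28.4) = 4392 ft.
Field Y: ISA temp = -1.2°C, deviation -18.8°C, DA = 8100 + 120 × (-18.8) = 5844 ft.
Field Y is higher by 5844 − 4392 = 1452 ft.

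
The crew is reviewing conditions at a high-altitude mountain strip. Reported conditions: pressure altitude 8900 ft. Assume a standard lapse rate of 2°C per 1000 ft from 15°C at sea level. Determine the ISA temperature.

-2.8°C

ISA temperature = 15 − 2 × (8900/1000) = 15 − 17.8 = -2.8°C.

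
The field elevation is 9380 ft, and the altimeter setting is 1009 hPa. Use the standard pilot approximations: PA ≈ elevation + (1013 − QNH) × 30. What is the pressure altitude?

Pressure correction = (1013 − 1009) × 30 = +120 ft.
Pressure altitude = 9380 + (+120) = 9500 ft.

9500 ft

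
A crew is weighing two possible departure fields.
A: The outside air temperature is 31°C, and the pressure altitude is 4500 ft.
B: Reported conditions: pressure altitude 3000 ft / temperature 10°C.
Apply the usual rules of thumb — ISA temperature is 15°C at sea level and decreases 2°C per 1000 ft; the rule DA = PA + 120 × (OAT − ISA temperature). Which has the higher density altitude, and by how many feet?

A: ISA temp = 6°C, deviation +25°C, DA = 4500 + 120 × 25 = 7500 ft.
B: ISA temp = 9°C, deviation +1°C, DA = 3000 + 120 × 1 = 3120 ft.
A is higher by 7500 − 3120 = 4380 ft.

A by 4380 ft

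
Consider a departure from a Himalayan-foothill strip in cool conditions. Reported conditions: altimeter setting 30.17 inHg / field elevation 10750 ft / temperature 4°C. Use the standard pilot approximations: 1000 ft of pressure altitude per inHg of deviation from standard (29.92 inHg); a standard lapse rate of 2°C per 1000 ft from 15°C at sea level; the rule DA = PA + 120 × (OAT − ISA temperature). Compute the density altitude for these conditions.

Pressure altitude = 10750 + (29.92 − 30.17) × 1000 = 10750 + (-250) = 10500 ft.
ISA temperature at 10500 ft = 15 − 2 × (10500/1000) = -6°C.
ISA deviation = 4 − (-6) = +10°C.
Density altitude = 10500 + 120 × (10) = 11700 ft.

11700 ft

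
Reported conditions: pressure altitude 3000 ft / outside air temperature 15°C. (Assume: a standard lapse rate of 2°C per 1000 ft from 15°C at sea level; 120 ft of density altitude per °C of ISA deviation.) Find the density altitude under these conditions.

3720 ft

ISA temperature at 3000 ft = 15 − 2 × (3000/1000) = 9°C.
ISA deviation = 15 − 9 = +6°C.
Density altitude = 3000 + 120 × (6) = 3000 + (+720) = 3720 ft.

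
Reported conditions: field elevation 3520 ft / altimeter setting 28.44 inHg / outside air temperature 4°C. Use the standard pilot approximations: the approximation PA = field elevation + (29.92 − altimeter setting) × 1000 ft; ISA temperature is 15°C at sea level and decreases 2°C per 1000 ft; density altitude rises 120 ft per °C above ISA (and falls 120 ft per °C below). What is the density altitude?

4880 ft

Pressure altitude = 3520 + (29.92 − 28.44) × 1000 = 3520 + (+1480) = 5000 ft.
ISA temperature at 5000 ft = 15 − 2 × (5000/1000) = 5°C.
ISA deviation = 4 − 5 = -1°C.
Density altitude = 5000 + 120 × (-1) = 4880 ft.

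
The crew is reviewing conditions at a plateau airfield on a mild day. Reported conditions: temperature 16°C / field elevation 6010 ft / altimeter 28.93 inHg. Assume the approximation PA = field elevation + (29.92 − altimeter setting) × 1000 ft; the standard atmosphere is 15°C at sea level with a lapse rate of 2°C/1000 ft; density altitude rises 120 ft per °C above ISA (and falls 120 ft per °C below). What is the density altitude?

8800 ft

Pressure altitude = 6010 + (29.92 − 28.93) × 1000 = 6010 + (+990) = 7000 ft.
ISA temperature at 7000 ft = 15 − 2 × (7000/1000) = 1°C.
ISA deviation = 16 − 1 = +15°C.
Density altitude = 7000 + 120 × (15) = 8800 ft.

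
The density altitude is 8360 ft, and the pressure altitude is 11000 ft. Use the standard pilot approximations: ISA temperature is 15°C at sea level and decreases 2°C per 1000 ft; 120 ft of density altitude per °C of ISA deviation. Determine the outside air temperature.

Density altitude − pressure altitude = 8360 − 11000 = -2640 ft.
At 120 ft/°C that is an ISA deviation of -2640/120 = -22°C.
ISA temperature at 11000 ft = 15 − 2 × (11000/1000) = -7°C.
OAT = ISA + deviation = -7 + (-22) = -29°C.

-29°C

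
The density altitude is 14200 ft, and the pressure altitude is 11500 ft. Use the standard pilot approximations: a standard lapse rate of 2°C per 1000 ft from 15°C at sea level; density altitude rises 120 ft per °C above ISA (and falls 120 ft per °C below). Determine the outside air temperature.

Density altitude − pressure altitude = 14200 − 11500 = +2700 ft.
At 120 ft/°C that is an ISA deviation of 2700/120 = +22.5°C.
ISA temperature at 11500 ft = 15 − 2 × (11500/1000) = -8°C.
OAT = ISA + deviation = -8 + (+22.5) = 14.5°C.

14.5°C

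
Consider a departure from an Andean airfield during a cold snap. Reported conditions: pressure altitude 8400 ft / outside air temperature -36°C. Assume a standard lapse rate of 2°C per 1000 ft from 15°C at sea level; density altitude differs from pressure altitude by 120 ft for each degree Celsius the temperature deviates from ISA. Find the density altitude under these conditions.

4296 ft

ISA temperature at 8400 ft = 15 − 2 × (8400/1000) = -1.8°C.
ISA deviation = -36 − (-1.8) = -34.2°C.
Density altitude = 8400 + 120 × (-34.2) = 8400 + (-4104) = 4296 ft.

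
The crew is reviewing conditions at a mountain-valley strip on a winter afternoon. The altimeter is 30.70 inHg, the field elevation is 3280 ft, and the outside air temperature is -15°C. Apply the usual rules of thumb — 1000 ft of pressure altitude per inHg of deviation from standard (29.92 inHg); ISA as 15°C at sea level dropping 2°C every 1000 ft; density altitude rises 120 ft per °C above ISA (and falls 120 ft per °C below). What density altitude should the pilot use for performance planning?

-500 ft

Pressure altitude = 3280 + (29.92 − 30.70) × 1000 = 3280 + (-780) = 2500 ft.
ISA temperature at 2500 ft = 15 − 2 × (2500/1000) = 10°C.
ISA deviation = -15 − 10 = -25°C.
Density altitude = 2500 + 120 × (-25) = -500 ft.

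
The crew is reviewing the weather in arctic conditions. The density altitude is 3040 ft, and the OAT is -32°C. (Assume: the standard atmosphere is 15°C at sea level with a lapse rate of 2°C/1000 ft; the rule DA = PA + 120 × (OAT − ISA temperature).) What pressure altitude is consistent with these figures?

7000 ft

DA = PA + 120 × (OAT − (15 − 2·PA/1000)) = PA + 120·OAT − 1800 + 0.24·PA = 1.24·PA + 120·OAT − 1800.
So 1.24·PA = 3040 − 120 × (-32) + 1800 = 8680.
PA = 8680 / 1.24 = 7000 ft.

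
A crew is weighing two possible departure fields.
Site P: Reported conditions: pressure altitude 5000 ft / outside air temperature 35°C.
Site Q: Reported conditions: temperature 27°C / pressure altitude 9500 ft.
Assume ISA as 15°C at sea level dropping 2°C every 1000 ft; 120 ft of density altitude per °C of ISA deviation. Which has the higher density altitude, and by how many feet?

Site Q by 4620 ft

Site P: ISA temp = 5°C, deviation +30°C, DA = 5000 + 120 × 30 = 8600 ft.
Site Q: ISA temp = -4°C, deviation +31°C, DA = 9500 + 120 × 31 = 13220 ft.
Site Q is higher by 13220 − 8600 = 4620 ft.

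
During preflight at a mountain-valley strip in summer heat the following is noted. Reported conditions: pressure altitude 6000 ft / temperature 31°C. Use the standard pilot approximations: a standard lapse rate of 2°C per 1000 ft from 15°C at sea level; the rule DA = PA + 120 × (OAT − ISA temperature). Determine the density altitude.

9360 ft

ISA temperature at 6000 ft = 15 − 2 × (6000/1000) = 3°C.
ISA deviation = 31 − 3 = +28°C.
Density altitude = 6000 + 120 × (28) = 6000 + (+3360) = 9360 ft.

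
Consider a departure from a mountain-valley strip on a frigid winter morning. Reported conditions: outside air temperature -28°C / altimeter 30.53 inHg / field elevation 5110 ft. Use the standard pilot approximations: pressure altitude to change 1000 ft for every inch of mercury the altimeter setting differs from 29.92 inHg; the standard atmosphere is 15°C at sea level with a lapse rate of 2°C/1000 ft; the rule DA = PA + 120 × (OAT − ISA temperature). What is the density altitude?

Pressure altitude = 5110 + (29.92 − 30.53) × 1000 = 5110 + (-610) = 4500 ft.
ISA temperature at 4500 ft = 15 − 2 × (4500/1000) = 6°C.
ISA deviation = -28 − 6 = -34°C.
Density altitude = 4500 + 120 × (-34) = 420 ft.

420 ft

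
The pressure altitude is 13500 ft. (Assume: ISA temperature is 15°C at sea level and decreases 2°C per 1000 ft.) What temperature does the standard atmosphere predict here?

ISA temperature = 15 − 2 × (13500/1000) = 15 − 27 = -12°C.

-12°C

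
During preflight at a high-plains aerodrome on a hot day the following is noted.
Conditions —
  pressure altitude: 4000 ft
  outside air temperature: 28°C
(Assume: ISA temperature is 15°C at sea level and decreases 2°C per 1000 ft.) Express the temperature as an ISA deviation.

ISA temperature at 4000 ft = 15 − 2 × (4000/1000) = 7°C.
Deviation = OAT − ISA = 28 − 7 = +21°C.

ISA+21°C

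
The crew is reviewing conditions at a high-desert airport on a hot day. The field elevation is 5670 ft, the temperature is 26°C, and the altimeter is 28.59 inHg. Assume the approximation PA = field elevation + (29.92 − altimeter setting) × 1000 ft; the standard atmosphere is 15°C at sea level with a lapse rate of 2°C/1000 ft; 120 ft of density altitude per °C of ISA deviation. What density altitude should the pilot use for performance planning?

10000 ft

Pressure altitude = 5670 + (29.92 − 28.59) × 1000 = 5670 + (+1330) = 7000 ft.
ISA temperature at 7000 ft = 15 − 2 × (7000/1000) = 1°C.
ISA deviation = 26 − 1 = +25°C.
Density altitude = 7000 + 120 × (25) = 10000 ft.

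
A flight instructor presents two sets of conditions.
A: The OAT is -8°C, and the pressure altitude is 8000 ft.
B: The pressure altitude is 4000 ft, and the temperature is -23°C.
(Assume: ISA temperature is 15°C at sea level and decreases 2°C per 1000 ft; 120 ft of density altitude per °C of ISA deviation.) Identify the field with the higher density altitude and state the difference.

A: ISA temp = -1°C, deviation -7°C, DA = 8000 + 120 × (-7) = 7160 ft.
B: ISA temp = 7°C, deviation -30°C, DA = 4000 + 120 × (-30) = 400 ft.
A is higher by 7160 − 400 = 6760 ft.

A by 6760 ft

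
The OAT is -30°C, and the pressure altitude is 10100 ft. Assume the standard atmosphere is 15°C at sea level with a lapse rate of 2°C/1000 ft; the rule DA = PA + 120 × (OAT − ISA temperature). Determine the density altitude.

7124 ft

ISA temperature at 10100 ft = 15 − 2 × (10100/1000) = -5.2°C.
ISA deviation = -30 − (-5.2) = -24.8°C.
Density altitude = 10100 + 120 × (-24.8) = 10100 + (-2976) = 7124 ft.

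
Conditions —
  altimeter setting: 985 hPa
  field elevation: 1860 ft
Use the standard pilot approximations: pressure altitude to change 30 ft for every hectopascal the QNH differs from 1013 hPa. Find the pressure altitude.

Pressure correction = (1013 − 985) × 30 = +840 ft.
Pressure altitude = 1860 + (+840) = 2700 ft.

2700 ft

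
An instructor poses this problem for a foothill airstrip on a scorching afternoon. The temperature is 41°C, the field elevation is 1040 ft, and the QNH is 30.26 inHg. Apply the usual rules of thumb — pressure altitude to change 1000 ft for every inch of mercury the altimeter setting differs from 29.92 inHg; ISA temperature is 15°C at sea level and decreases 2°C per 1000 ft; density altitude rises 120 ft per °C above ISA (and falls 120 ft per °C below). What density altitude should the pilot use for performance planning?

3988 ft

Pressure altitude = 1040 + (29.92 − 30.26) × 1000 = 1040 + (-340) = 700 ft.
ISA temperature at 700 ft = 15 − 2 × (700/1000) = 13.6°C.
ISA deviation = 41 − 13.6 = +27.4°C.
Density altitude = 700 + 120 × (27.4) = 3988 ft.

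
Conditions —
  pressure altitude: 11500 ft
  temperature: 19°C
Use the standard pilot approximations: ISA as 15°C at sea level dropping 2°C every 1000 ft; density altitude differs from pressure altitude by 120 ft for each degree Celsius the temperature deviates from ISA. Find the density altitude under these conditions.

14740 ft

ISA temperature at 11500 ft = 15 − 2 × (11500/1000) = -8°C.
ISA deviation = 19 − (-8) = +27°C.
Density altitude = 11500 + 120 × (27) = 11500 + (+3240) = 14740 ft.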